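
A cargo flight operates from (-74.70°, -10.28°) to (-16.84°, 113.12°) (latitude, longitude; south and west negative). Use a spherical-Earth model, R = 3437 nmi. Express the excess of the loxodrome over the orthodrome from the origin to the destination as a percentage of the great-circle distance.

Great circle: σ = 1.4299 rad → d_gc = Rσ = 4914.7 nmi
Rhumb: Δφ = +1.0098, Δλ = +2.1537, Δψ = +1.7093, q = Δφ/Δψ = 0.5908 → d_rh = R√(Δφ²+q²Δλ²) = 5583.2 nmi
Excess = (5583.2 − 4914.7) / 4914.7 = 668.5 / 4914.7 = 13.60% ≈ 13.6%

13.6%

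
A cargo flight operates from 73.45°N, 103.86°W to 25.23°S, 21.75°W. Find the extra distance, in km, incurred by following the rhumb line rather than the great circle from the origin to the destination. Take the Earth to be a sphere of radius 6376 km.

Great circle: cos σ = sin φ₁ sin φ₂ + cos φ₁ cos φ₂ cos Δλ,  σ = 1.9533 rad → d_gc = 12454.1 km
Rhumb line: Δψ = -2.3833, q = Δφ/Δψ = 0.7226, d_rh = R√(Δφ²+q²Δλ²) = 12813.7 km
Excess = 12813.7 − 12454.1 = 359.6 ≈ 360 km

360 km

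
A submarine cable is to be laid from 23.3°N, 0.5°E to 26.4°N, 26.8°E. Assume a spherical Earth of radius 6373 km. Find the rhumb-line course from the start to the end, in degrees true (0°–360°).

82.6°

Meridional parts: M(φ₁)=+0.4184, M(φ₂)=+0.4780 → ΔM = +0.0596;  Δλ = +0.4590 rad
tan C = Δλ / ΔM = +7.6970 → C = 82.60°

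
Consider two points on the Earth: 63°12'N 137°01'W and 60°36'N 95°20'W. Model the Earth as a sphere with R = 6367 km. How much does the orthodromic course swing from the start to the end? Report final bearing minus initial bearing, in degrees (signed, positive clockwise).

+37.1°

Initial bearing θ₁ = atan2(sin Δλ cos φ₂, cos φ₁ sin φ₂ − sin φ₁ cos φ₂ cos Δλ) = 78.64°
Final bearing θ₂ = (initial bearing from the destination back to the start) + 180° = 115.78°
Δθ = θ₂ − θ₁ = +37.1°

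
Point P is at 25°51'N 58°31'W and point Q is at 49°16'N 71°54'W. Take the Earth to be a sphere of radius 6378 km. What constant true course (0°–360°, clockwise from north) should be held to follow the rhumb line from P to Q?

Meridional parts: M(φ₁)=+0.4673, M(φ₂)=+0.9909 → ΔM = +0.5236;  Δλ = -0.2336 rad
tan C = Δλ / ΔM = -0.4461 → C = 335.96°

336.0°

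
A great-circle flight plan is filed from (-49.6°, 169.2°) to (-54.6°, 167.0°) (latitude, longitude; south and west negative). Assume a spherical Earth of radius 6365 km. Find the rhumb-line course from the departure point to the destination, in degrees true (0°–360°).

Meridional parts: M(φ₁)=-0.9999, M(φ₂)=-1.1421 → ΔM = -0.1423;  Δλ = -0.0384 rad
tan C = Δλ / ΔM = +0.2699 → C = 195.11°

195.1°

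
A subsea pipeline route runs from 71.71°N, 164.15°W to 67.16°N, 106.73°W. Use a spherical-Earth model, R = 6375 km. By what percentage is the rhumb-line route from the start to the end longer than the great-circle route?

Great circle: σ = 0.3463 rad → d_gc = Rσ = 2207.8 km
Rhumb: Δφ = -0.0794, Δλ = +1.0022, Δψ = -0.2270, q = Δφ/Δψ = 0.3499 → d_rh = R√(Δφ²+q²Δλ²) = 2291.8 km
Excess = (2291.8 − 2207.8) / 2207.8 = 84.0 / 2207.8 = 3.80% ≈ 3.8%

3.8%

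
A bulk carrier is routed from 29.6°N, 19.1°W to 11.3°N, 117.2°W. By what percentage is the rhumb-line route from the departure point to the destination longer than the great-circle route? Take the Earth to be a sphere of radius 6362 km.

Great circle: σ = 1.5942 rad → d_gc = Rσ = 10142.0 km
Rhumb: Δφ = -0.3194, Δλ = -1.7122, Δψ = -0.3427, q = Δφ/Δψ = 0.9319 → d_rh = R√(Δφ²+q²Δλ²) = 10352.0 km
Excess = (10352.0 − 10142.0) / 10142.0 = 210.0 / 10142.0 = 2.07% ≈ 2.1%

2.1%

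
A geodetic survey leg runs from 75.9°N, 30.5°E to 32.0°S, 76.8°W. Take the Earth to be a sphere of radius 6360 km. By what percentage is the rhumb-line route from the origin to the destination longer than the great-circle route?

Great circle: σ = 2.1839 rad → d_gc = Rσ = 13889.5 km
Rhumb: Δφ = -1.8832, Δλ = -1.8727, Δψ = -2.6802, q = Δφ/Δψ = 0.7026 → d_rh = R√(Δφ²+q²Δλ²) = 14611.4 km
Excess = (14611.4 − 13889.5) / 13889.5 = 721.9 / 13889.5 = 5.20% ≈ 5.2%

5.2%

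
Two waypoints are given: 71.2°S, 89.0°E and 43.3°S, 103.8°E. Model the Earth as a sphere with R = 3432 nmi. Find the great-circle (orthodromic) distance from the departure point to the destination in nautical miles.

Haversine: a = sin²(Δφ/2)+cos φ₁ cos φ₂ sin²(Δλ/2) = 0.06201;  σ = 2·atan2(√a,√(1−a))
σ = 28.838° → d = Rσ = 3432·0.50332 = 1727 nmi

1727 nmi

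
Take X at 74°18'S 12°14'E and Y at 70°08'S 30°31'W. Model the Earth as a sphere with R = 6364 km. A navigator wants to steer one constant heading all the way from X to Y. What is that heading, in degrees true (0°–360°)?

287.8°

Meridional parts: M(φ₁)=-1.9814, M(φ₂)=-1.7422 → ΔM = +0.2392;  Δλ = -0.7461 rad
tan C = Δλ / ΔM = -3.1194 → C = 287.77°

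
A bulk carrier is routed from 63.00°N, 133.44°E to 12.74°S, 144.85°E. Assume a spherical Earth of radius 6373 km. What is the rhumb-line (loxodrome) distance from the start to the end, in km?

8486 km

Rhumb course C = atan2(Δλ, Δψ) with Δψ = ln[tan(π/4+φ₂/2)/tan(π/4+φ₁/2)] = -1.6510, Δλ = +0.1991 → C = 173.12°
d = R·|Δφ| / |cos C| = 6373·1.32191 / 0.99280 = 8486 km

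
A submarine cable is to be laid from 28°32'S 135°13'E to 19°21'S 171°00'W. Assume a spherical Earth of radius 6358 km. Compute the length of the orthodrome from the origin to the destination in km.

cos σ = sin φ₁ sin φ₂ + cos φ₁ cos φ₂ cos Δλ
      = sin(-28.53°)sin(-19.35°) + cos(-28.53°)cos(-19.35°)cos(53.78°) = 0.6480
σ = 49.607° → d = Rσ = 6358·0.86581 = 5505 km

5505 km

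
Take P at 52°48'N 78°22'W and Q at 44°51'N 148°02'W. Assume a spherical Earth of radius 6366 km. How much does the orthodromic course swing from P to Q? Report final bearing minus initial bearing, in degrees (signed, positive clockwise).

Initial bearing θ₁ = atan2(sin Δλ cos φ₂, cos φ₁ sin φ₂ − sin φ₁ cos φ₂ cos Δλ) = 289.10°
Final bearing θ₂ = (initial bearing from the destination back to the start) + 180° = 233.69°
Δθ = θ₂ − θ₁ = -55.4°

-55.4°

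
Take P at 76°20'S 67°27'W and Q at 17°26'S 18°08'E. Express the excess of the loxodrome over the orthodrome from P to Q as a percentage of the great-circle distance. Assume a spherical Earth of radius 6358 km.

Great circle: σ = 1.2572 rad → d_gc = Rσ = 7993.3 km
Rhumb: Δφ = +1.0280, Δλ = +1.4937, Δψ = +1.8126, q = Δφ/Δψ = 0.5671 → d_rh = R√(Δφ²+q²Δλ²) = 8469.4 km
Excess = (8469.4 − 7993.3) / 7993.3 = 476.1 / 7993.3 = 5.96% ≈ 6.0%

6.0%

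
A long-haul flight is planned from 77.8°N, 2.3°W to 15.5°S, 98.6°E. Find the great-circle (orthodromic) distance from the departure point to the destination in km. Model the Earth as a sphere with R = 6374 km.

11952 km

cos σ = sin φ₁ sin φ₂ + cos φ₁ cos φ₂ cos Δλ
      = sin(77.80°)sin(-15.50°) + cos(77.80°)cos(-15.50°)cos(100.90°) = -0.2997
σ = 107.440° → d = Rσ = 6374·1.87519 = 11952 km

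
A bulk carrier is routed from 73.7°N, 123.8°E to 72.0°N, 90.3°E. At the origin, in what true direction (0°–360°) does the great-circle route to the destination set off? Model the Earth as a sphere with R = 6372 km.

276.6°

θ = atan2( sin Δλ·cos φ₂ ,  cos φ₁ sin φ₂ − sin φ₁ cos φ₂ cos Δλ )
  = atan2(-0.1706, +0.0196) = 276.56°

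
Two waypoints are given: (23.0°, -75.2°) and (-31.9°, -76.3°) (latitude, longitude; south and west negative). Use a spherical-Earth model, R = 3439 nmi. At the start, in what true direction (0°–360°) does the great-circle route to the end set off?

θ = atan2( sin Δλ·cos φ₂ ,  cos φ₁ sin φ₂ − sin φ₁ cos φ₂ cos Δλ )
  = atan2(-0.0163, -0.8181) = 181.14°

181.1°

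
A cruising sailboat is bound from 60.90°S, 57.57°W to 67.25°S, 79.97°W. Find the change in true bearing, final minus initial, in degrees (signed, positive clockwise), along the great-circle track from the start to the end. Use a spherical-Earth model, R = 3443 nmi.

Initial bearing θ₁ = atan2(sin Δλ cos φ₂, cos φ₁ sin φ₂ − sin φ₁ cos φ₂ cos Δλ) = 227.28°
Final bearing θ₂ = (initial bearing from the destination back to the start) + 180° = 247.50°
Δθ = θ₂ − θ₁ = +20.2°

+20.2°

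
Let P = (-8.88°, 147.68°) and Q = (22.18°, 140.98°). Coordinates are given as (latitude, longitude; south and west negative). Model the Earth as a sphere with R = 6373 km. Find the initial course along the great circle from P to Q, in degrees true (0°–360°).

N = sin Δλ·cos φ₂ = -0.1080;  D = cos φ₁ sin φ₂ − sin φ₁ cos φ₂ cos Δλ = +0.5150
initial course = atan2(N, D) = 348.15°

348.2°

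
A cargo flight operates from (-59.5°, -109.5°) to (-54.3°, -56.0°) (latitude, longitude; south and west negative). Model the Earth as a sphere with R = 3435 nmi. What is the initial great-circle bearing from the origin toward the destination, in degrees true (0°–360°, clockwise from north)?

N = sin Δλ·cos φ₂ = +0.4691;  D = cos φ₁ sin φ₂ − sin φ₁ cos φ₂ cos Δλ = -0.1131
initial course = atan2(N, D) = 103.55°

103.6°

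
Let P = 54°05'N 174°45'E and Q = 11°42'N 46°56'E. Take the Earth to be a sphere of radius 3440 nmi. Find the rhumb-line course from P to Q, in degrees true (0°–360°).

247.6°

Δψ = ln[tan(π/4+φ₂/2)/tan(π/4+φ₁/2)] = -0.9210
Δλ = -2.2308 rad (taken the short way round)
course = atan2(Δλ, Δψ) = 247.57°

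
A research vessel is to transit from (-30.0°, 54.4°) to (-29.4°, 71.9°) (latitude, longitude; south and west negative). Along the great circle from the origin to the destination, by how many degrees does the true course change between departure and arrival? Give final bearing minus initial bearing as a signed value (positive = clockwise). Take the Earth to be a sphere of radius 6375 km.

-8.7°

Initial bearing θ₁ = atan2(sin Δλ cos φ₂, cos φ₁ sin φ₂ − sin φ₁ cos φ₂ cos Δλ) = 92.12°
Final bearing θ₂ = (initial bearing from the destination back to the start) + 180° = 83.40°
Δθ = θ₂ − θ₁ = -8.7°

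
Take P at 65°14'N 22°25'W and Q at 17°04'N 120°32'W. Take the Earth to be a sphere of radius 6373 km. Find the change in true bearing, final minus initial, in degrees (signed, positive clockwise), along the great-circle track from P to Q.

Initial bearing θ₁ = atan2(sin Δλ cos φ₂, cos φ₁ sin φ₂ − sin φ₁ cos φ₂ cos Δλ) = 284.54°
Final bearing θ₂ = (initial bearing from the destination back to the start) + 180° = 205.10°
Δθ = θ₂ − θ₁ = -79.4°

-79.4°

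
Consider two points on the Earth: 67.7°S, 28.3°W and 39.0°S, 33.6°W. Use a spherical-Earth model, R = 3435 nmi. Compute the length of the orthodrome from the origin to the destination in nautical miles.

Haversine: a = sin²(Δφ/2)+cos φ₁ cos φ₂ sin²(Δλ/2) = 0.06206;  σ = 2·atan2(√a,√(1−a))
σ = 28.850° → d = Rσ = 3435·0.50353 = 1730 nmi

1730 nmi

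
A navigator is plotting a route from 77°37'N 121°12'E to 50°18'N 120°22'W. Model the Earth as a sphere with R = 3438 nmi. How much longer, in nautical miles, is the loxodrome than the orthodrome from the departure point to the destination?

Great circle: cos σ = sin φ₁ sin φ₂ + cos φ₁ cos φ₂ cos Δλ,  σ = 0.8144 rad → d_gc = 2800.0 nmi
Rhumb line: Δψ = -1.2023, q = Δφ/Δψ = 0.3966, d_rh = R√(Δφ²+q²Δλ²) = 3260.2 nmi
Excess = 3260.2 − 2800.0 = 460.2 ≈ 460 nmi

460 nmi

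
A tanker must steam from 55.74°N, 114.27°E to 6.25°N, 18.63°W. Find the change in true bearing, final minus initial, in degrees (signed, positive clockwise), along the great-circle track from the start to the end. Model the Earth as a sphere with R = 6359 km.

-104.9°

Initial bearing θ₁ = atan2(sin Δλ cos φ₂, cos φ₁ sin φ₂ − sin φ₁ cos φ₂ cos Δλ) = 310.44°
Final bearing θ₂ = (initial bearing from the destination back to the start) + 180° = 205.53°
Δθ = θ₂ − θ₁ = -104.9°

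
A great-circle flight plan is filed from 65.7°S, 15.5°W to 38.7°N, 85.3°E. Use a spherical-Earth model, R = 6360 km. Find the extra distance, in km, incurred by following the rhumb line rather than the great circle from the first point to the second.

Great circle: cos σ = sin φ₁ sin φ₂ + cos φ₁ cos φ₂ cos Δλ,  σ = 2.2524 rad → d_gc = 14325.2 km
Rhumb line: Δψ = +2.2693, q = Δφ/Δψ = 0.8029, d_rh = R√(Δφ²+q²Δλ²) = 14663.3 km
Excess = 14663.3 − 14325.2 = 338.1 ≈ 338 km

338 km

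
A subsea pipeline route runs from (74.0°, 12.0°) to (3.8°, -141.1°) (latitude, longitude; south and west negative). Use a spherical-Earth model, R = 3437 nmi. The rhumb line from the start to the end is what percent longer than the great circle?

20.8%

Great circle: σ = 1.7534 rad → d_gc = Rσ = 6026.3 nmi
Rhumb: Δφ = -1.2252, Δλ = -2.6721, Δψ = -1.8959, q = Δφ/Δψ = 0.6463 → d_rh = R√(Δφ²+q²Δλ²) = 7277.3 nmi
Excess = (7277.3 − 6026.3) / 6026.3 = 1251.0 / 6026.3 = 20.76% ≈ 20.8%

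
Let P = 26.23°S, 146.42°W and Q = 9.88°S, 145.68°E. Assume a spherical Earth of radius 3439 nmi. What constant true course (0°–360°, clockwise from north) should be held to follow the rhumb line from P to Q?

284.3°

Δψ = ln[tan(π/4+φ₂/2)/tan(π/4+φ₁/2)] = +0.3014
Δλ = -1.1851 rad (taken the short way round)
course = atan2(Δλ, Δψ) = 284.27°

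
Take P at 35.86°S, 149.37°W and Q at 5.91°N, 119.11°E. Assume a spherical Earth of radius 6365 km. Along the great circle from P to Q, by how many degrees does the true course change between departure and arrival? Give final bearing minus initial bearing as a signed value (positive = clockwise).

Initial bearing θ₁ = atan2(sin Δλ cos φ₂, cos φ₁ sin φ₂ − sin φ₁ cos φ₂ cos Δλ) = 273.91°
Final bearing θ₂ = (initial bearing from the destination back to the start) + 180° = 305.62°
Δθ = θ₂ − θ₁ = +31.7°

+31.7°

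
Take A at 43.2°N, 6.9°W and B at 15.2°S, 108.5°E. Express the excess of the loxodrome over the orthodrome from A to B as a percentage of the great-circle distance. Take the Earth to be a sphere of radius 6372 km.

Great circle: σ = 2.0728 rad → d_gc = Rσ = 13208.2 km
Rhumb: Δφ = -1.0193, Δλ = +2.0141, Δψ = -1.1061, q = Δφ/Δψ = 0.9215 → d_rh = R√(Δφ²+q²Δλ²) = 13492.7 km
Excess = (13492.7 − 13208.2) / 13208.2 = 284.5 / 13208.2 = 2.154% ≈ 2.2%

2.2%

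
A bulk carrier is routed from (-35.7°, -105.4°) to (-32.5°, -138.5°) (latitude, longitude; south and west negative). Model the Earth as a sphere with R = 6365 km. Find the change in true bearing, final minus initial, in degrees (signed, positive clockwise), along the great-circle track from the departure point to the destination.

+18.9°

At departure: θ₁ = atan2(sin Δλ cos φ₂, cos φ₁ sin φ₂ − sin φ₁ cos φ₂ cos Δλ) = 267.01°
At arrival: θ₂ = atan2(sin Δλ cos φ₁, −cos φ₂ sin φ₁ + sin φ₂ cos φ₁ cos Δλ) = 285.94°
Δθ = θ₂ − θ₁ = +18.9°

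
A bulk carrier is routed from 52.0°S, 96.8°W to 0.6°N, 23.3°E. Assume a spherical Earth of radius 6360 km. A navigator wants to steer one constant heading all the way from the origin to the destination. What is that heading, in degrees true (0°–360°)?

62.8°

Δψ = ln[tan(π/4+φ₂/2)/tan(π/4+φ₁/2)] = +1.0766
Δλ = +2.0961 rad (taken the short way round)
course = atan2(Δλ, Δψ) = 62.81°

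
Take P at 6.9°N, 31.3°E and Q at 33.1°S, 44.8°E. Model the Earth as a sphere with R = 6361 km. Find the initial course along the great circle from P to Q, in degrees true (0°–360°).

163.0°

N = sin Δλ·cos φ₂ = +0.1956;  D = cos φ₁ sin φ₂ − sin φ₁ cos φ₂ cos Δλ = -0.6400
initial course = atan2(N, D) = 163.01°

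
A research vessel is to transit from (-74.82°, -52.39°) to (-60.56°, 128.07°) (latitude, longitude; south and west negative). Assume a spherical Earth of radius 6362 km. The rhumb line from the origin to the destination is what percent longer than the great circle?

50.9%

Great circle: σ = 0.7788 rad → d_gc = Rσ = 4954.5 km
Rhumb: Δφ = +0.2489, Δλ = -3.1336, Δψ = +0.6788, q = Δφ/Δψ = 0.3666 → d_rh = R√(Δφ²+q²Δλ²) = 7478.5 km
Excess = (7478.5 − 4954.5) / 4954.5 = 2524.0 / 4954.5 = 50.94% ≈ 50.9%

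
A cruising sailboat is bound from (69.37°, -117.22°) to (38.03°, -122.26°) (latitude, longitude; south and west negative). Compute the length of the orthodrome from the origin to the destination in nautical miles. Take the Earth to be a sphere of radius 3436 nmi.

1887 nmi

cos σ = sin φ₁ sin φ₂ + cos φ₁ cos φ₂ cos Δλ
      = sin(69.37°)sin(38.03°) + cos(69.37°)cos(38.03°)cos(-5.04°) = 0.8530
σ = 31.458° → d = Rσ = 3436·0.54905 = 1887 nmi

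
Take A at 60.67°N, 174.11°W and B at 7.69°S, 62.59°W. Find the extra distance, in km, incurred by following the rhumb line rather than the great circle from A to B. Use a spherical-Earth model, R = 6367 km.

670 km

Great circle: cos σ = sin φ₁ sin φ₂ + cos φ₁ cos φ₂ cos Δλ,  σ = 1.8700 rad → d_gc = 11906.1 km
Rhumb line: Δψ = -1.4752, q = Δφ/Δψ = 0.8088, d_rh = R√(Δφ²+q²Δλ²) = 12576.4 km
Excess = 12576.4 − 11906.1 = 670.3 ≈ 670 km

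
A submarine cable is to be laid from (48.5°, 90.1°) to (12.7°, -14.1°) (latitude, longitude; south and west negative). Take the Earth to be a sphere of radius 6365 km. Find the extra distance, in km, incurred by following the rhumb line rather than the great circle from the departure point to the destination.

Great circle: cos σ = sin φ₁ sin φ₂ + cos φ₁ cos φ₂ cos Δλ,  σ = 1.5647 rad → d_gc = 9959.4 km
Rhumb line: Δψ = -0.7471, q = Δφ/Δψ = 0.8364, d_rh = R√(Δφ²+q²Δλ²) = 10466.4 km
Excess = 10466.4 − 9959.4 = 507.0 ≈ 507 km

507 km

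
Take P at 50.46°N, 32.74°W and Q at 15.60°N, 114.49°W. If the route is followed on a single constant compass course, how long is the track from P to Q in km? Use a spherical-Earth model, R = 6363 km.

8342 km

Δψ = ln[tan(π/4+φ₂/2)/tan(π/4+φ₁/2)] = -0.7475;  Δφ = -0.6084 rad,  Δλ = -1.4268 rad
q = Δφ/Δψ = 0.8139
d = R·√(Δφ² + q²Δλ²) = 6363·1.31101 = 8342 km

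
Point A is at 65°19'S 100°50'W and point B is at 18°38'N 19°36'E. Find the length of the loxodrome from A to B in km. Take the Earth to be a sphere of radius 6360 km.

Rhumb course C = atan2(Δλ, Δψ) with Δψ = ln[tan(π/4+φ₂/2)/tan(π/4+φ₁/2)] = +1.8507, Δλ = +2.1020 → C = 48.64°
d = R·|Δφ| / |cos C| = 6360·1.46520 / 0.66083 = 14102 km

14102 km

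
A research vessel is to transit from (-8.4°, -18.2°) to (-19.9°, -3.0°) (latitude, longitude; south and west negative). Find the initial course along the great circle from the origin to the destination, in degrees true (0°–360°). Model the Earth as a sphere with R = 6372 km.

129.6°

N = sin Δλ·cos φ₂ = +0.2465;  D = cos φ₁ sin φ₂ − sin φ₁ cos φ₂ cos Δλ = -0.2042
initial course = atan2(N, D) = 129.63°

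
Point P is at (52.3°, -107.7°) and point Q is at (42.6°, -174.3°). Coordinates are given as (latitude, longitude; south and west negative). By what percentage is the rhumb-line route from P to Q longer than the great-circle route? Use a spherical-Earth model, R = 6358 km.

3.3%

Great circle: σ = 0.7751 rad → d_gc = Rσ = 4928.2 km
Rhumb: Δφ = -0.1693, Δλ = -1.1624, Δψ = -0.2514, q = Δφ/Δψ = 0.6735 → d_rh = R√(Δφ²+q²Δλ²) = 5092.5 km
Excess = (5092.5 − 4928.2) / 4928.2 = 164.3 / 4928.2 = 3.33% ≈ 3.3%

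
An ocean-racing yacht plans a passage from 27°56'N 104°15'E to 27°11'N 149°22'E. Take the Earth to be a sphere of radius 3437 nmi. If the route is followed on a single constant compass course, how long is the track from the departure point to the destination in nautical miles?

Δψ = ln[tan(π/4+φ₂/2)/tan(π/4+φ₁/2)] = -0.0148;  Δφ = -0.0131 rad,  Δλ = +0.7874 rad
q = Δφ/Δψ = 0.8865
d = R·√(Δφ² + q²Δλ²) = 3437·0.69821 = 2400 nmi

2400 nmi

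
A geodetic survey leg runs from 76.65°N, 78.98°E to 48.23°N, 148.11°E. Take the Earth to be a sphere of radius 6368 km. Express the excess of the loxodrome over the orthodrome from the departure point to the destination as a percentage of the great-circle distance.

Great circle: σ = 0.6754 rad → d_gc = Rσ = 4300.9 km
Rhumb: Δφ = -0.4960, Δλ = +1.2065, Δψ = -1.1818, q = Δφ/Δψ = 0.4197 → d_rh = R√(Δφ²+q²Δλ²) = 4514.0 km
Excess = (4514.0 − 4300.9) / 4300.9 = 213.1 / 4300.9 = 4.955% ≈ 5.0%

5.0%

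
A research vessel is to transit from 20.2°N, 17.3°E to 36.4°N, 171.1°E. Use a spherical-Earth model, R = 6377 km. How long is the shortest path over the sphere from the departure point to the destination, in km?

Haversine: a = sin²(Δφ/2)+cos φ₁ cos φ₂ sin²(Δλ/2) = 0.73644;  σ = 2·atan2(√a,√(1−a))
σ = 118.221° → d = Rσ = 6377·2.06334 = 13158 km

13158 km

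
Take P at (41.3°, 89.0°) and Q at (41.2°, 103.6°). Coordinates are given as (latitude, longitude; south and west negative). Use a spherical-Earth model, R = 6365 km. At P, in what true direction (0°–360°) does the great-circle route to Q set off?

85.7°

N = sin Δλ·cos φ₂ = +0.1897;  D = cos φ₁ sin φ₂ − sin φ₁ cos φ₂ cos Δλ = +0.0143
initial course = atan2(N, D) = 85.69°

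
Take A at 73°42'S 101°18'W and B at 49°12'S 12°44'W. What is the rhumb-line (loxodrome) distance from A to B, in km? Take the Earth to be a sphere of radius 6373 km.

Rhumb course C = atan2(Δλ, Δψ) with Δψ = ln[tan(π/4+φ₂/2)/tan(π/4+φ₁/2)] = +0.9543, Δλ = +1.5458 → C = 58.31°
d = R·|Δφ| / |cos C| = 6373·0.42761 / 0.52531 = 5188 km

5188 km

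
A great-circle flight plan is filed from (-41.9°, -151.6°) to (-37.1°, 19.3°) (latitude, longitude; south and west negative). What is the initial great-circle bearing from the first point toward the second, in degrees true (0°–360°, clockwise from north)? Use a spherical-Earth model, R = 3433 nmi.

172.6°

N = sin Δλ·cos φ₂ = +0.1261;  D = cos φ₁ sin φ₂ − sin φ₁ cos φ₂ cos Δλ = -0.9749
initial course = atan2(N, D) = 172.63°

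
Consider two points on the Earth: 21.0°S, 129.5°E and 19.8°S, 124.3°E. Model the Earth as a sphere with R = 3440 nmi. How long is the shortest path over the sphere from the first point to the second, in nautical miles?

Haversine: a = sin²(Δφ/2)+cos φ₁ cos φ₂ sin²(Δλ/2) = 0.00192;  σ = 2·atan2(√a,√(1−a))
σ = 5.019° → d = Rσ = 3440·0.08760 = 301 nmi

301 nmi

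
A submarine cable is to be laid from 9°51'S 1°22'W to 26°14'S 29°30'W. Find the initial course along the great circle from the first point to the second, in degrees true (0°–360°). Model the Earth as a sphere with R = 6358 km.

θ = atan2( sin Δλ·cos φ₂ ,  cos φ₁ sin φ₂ − sin φ₁ cos φ₂ cos Δλ )
  = atan2(-0.4230, -0.3002) = 234.64°

234.6°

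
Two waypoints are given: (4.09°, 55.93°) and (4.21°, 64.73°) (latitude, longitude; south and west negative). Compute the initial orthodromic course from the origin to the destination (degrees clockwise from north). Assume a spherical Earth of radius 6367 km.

88.9°

θ = atan2( sin Δλ·cos φ₂ ,  cos φ₁ sin φ₂ − sin φ₁ cos φ₂ cos Δλ )
  = atan2(+0.1526, +0.0029) = 88.90°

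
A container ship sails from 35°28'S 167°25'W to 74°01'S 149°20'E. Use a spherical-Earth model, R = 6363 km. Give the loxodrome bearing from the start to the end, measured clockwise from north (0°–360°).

Meridional parts: M(φ₁)=-0.6628, M(φ₂)=-1.9633 → ΔM = -1.3005;  Δλ = -0.7549 rad
tan C = Δλ / ΔM = +0.5804 → C = 210.13°

210.1°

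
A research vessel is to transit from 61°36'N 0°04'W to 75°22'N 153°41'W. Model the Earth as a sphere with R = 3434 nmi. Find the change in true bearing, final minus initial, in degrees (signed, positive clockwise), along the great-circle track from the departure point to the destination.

At departure: θ₁ = atan2(sin Δλ cos φ₂, cos φ₁ sin φ₂ − sin φ₁ cos φ₂ cos Δλ) = 350.34°
At arrival: θ₂ = atan2(sin Δλ cos φ₁, −cos φ₂ sin φ₁ + sin φ₂ cos φ₁ cos Δλ) = 198.42°
Δθ = θ₂ − θ₁ = -151.9°

-151.9°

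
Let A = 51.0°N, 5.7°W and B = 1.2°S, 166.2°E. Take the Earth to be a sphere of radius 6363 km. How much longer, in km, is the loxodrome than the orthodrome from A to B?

Great circle: cos σ = sin φ₁ sin φ₂ + cos φ₁ cos φ₂ cos Δλ,  σ = 2.2642 rad → d_gc = 14407.3 km
Rhumb line: Δψ = -1.0591, q = Δφ/Δψ = 0.8602, d_rh = R√(Δφ²+q²Δλ²) = 17415.6 km
Excess = 17415.6 − 14407.3 = 3008.3 ≈ 3008 km

3008 km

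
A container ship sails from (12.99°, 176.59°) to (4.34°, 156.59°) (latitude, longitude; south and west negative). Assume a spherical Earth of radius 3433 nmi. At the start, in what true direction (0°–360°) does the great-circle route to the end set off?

248.1°

θ = atan2( sin Δλ·cos φ₂ ,  cos φ₁ sin φ₂ − sin φ₁ cos φ₂ cos Δλ )
  = atan2(-0.3410, -0.1369) = 248.13°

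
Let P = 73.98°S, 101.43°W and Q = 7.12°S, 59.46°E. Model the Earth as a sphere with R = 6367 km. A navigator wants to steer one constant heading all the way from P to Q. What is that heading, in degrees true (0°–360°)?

Meridional parts: M(φ₁)=-1.9610, M(φ₂)=-0.1246 → ΔM = +1.8364;  Δλ = +2.8081 rad
tan C = Δλ / ΔM = +1.5291 → C = 56.82°

56.8°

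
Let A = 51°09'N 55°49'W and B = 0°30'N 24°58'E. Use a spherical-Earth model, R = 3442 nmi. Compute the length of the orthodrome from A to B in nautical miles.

5037 nmi

Haversine: a = sin²(Δφ/2)+cos φ₁ cos φ₂ sin²(Δλ/2) = 0.44637;  σ = 2·atan2(√a,√(1−a))
σ = 83.842° → d = Rσ = 3442·1.46333 = 5037 nmi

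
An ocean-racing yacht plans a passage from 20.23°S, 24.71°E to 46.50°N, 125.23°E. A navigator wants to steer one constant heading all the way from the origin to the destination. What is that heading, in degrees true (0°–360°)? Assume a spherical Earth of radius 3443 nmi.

Δψ = ln[tan(π/4+φ₂/2)/tan(π/4+φ₁/2)] = +1.2795
Δλ = +1.7544 rad (taken the short way round)
course = atan2(Δλ, Δψ) = 53.90°

53.9°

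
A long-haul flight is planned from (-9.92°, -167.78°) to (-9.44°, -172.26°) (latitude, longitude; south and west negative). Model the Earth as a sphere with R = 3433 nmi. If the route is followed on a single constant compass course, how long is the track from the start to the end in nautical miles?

Rhumb course C = atan2(Δλ, Δψ) with Δψ = ln[tan(π/4+φ₂/2)/tan(π/4+φ₁/2)] = +0.0085, Δλ = -0.0782 → C = 276.20°
d = R·|Δφ| / |cos C| = 3433·0.00838 / 0.10805 = 266 nmi

266 nmi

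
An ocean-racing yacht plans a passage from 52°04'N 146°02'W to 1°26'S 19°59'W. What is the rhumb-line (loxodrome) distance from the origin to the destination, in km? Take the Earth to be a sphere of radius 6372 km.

13372 km

Rhumb course C = atan2(Δλ, Δψ) with Δψ = ln[tan(π/4+φ₂/2)/tan(π/4+φ₁/2)] = -1.0931, Δλ = +2.2000 → C = 116.42°
d = R·|Δφ| / |cos C| = 6372·0.93375 / 0.44496 = 13372 km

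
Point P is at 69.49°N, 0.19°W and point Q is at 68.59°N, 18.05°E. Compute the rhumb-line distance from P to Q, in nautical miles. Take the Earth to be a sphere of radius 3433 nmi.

Δψ = ln[tan(π/4+φ₂/2)/tan(π/4+φ₁/2)] = -0.0439;  Δφ = -0.0157 rad,  Δλ = +0.3183 rad
q = Δφ/Δψ = 0.3577
d = R·√(Δφ² + q²Δλ²) = 3433·0.11494 = 395 nmi

395 nmi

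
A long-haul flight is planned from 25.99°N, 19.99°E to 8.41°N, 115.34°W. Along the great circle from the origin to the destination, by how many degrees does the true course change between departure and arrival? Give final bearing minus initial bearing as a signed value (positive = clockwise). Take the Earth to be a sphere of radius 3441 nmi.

-72.1°

Initial bearing θ₁ = atan2(sin Δλ cos φ₂, cos φ₁ sin φ₂ − sin φ₁ cos φ₂ cos Δλ) = 302.31°
Final bearing θ₂ = (initial bearing from the destination back to the start) + 180° = 230.17°
Δθ = θ₂ − θ₁ = -72.1°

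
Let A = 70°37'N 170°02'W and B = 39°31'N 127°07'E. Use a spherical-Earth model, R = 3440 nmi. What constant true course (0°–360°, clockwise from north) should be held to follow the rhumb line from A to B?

Δψ = ln[tan(π/4+φ₂/2)/tan(π/4+φ₁/2)] = -1.0154
Δλ = -1.0969 rad (taken the short way round)
course = atan2(Δλ, Δψ) = 227.21°

227.2°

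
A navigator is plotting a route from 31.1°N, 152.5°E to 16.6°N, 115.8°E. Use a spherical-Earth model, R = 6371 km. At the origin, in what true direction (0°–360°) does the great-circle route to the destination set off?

θ = atan2( sin Δλ·cos φ₂ ,  cos φ₁ sin φ₂ − sin φ₁ cos φ₂ cos Δλ )
  = atan2(-0.5727, -0.1523) = 255.11°

255.1°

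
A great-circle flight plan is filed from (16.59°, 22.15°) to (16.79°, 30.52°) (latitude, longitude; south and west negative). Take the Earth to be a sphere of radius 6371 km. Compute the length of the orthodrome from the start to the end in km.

Haversine: a = sin²(Δφ/2)+cos φ₁ cos φ₂ sin²(Δλ/2) = 0.00489;  σ = 2·atan2(√a,√(1−a))
σ = 8.019° → d = Rσ = 6371·0.13996 = 892 km

892 km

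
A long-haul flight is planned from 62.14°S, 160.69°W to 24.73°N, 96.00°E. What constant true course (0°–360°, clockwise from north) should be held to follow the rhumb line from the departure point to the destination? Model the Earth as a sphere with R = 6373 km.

Δψ = ln[tan(π/4+φ₂/2)/tan(π/4+φ₁/2)] = +1.8399
Δλ = -1.8031 rad (taken the short way round)
course = atan2(Δλ, Δψ) = 315.58°

315.6°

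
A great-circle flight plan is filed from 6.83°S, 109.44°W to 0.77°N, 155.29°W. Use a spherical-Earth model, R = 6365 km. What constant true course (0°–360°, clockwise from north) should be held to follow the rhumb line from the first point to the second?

Meridional parts: M(φ₁)=-0.1195, M(φ₂)=+0.0134 → ΔM = +0.1329;  Δλ = -0.8002 rad
tan C = Δλ / ΔM = -6.0200 → C = 279.43°

279.4°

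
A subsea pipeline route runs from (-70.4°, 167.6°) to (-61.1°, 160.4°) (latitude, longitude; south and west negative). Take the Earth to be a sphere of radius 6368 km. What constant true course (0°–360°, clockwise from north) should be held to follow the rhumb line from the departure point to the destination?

342.6°

Δψ = ln[tan(π/4+φ₂/2)/tan(π/4+φ₁/2)] = +0.4000
Δλ = -0.1257 rad (taken the short way round)
course = atan2(Δλ, Δψ) = 342.56°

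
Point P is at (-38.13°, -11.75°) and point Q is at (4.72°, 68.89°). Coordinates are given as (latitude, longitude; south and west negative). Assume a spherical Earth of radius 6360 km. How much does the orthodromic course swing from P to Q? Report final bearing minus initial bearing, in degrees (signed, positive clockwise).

-29.4°

Initial bearing θ₁ = atan2(sin Δλ cos φ₂, cos φ₁ sin φ₂ − sin φ₁ cos φ₂ cos Δλ) = 80.49°
Final bearing θ₂ = (initial bearing from the destination back to the start) + 180° = 51.12°
Δθ = θ₂ − θ₁ = -29.4°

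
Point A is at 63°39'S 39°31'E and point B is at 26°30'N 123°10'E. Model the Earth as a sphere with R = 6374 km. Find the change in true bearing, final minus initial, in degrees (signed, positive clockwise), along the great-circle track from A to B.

Initial bearing θ₁ = atan2(sin Δλ cos φ₂, cos φ₁ sin φ₂ − sin φ₁ cos φ₂ cos Δλ) = 72.13°
Final bearing θ₂ = (initial bearing from the destination back to the start) + 180° = 28.17°
Δθ = θ₂ − θ₁ = -44.0°

-44.0°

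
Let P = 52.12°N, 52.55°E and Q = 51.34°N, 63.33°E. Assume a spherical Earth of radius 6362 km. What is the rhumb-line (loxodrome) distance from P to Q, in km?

Rhumb course C = atan2(Δλ, Δψ) with Δψ = ln[tan(π/4+φ₂/2)/tan(π/4+φ₁/2)] = -0.0220, Δλ = +0.1881 → C = 96.66°
d = R·|Δφ| / |cos C| = 6362·0.01361 / 0.11604 = 746 km

746 km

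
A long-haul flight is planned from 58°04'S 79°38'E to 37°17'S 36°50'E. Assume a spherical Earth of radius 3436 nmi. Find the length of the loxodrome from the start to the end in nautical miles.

Rhumb course C = atan2(Δλ, Δψ) with Δψ = ln[tan(π/4+φ₂/2)/tan(π/4+φ₁/2)] = +0.5492, Δλ = -0.7470 → C = 306.32°
d = R·|Δφ| / |cos C| = 3436·0.36274 / 0.59232 = 2104 nmi

2104 nmi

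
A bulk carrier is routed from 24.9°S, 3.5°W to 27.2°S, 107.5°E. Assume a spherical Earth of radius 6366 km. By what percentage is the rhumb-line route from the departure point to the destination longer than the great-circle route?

Great circle: σ = 1.6676 rad → d_gc = Rσ = 10616.0 km
Rhumb: Δφ = -0.0401, Δλ = +1.9373, Δψ = -0.0447, q = Δφ/Δψ = 0.8983 → d_rh = R√(Δφ²+q²Δλ²) = 11081.9 km
Excess = (11081.9 − 10616.0) / 10616.0 = 465.9 / 10616.0 = 4.39% ≈ 4.4%

4.4%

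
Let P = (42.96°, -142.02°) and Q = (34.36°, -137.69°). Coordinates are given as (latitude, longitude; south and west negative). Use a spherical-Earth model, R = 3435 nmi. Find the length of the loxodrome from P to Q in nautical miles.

554 nmi

Δψ = ln[tan(π/4+φ₂/2)/tan(π/4+φ₁/2)] = -0.1926;  Δφ = -0.1501 rad,  Δλ = +0.0756 rad
q = Δφ/Δψ = 0.7792
d = R·√(Δφ² + q²Δλ²) = 3435·0.16124 = 554 nmi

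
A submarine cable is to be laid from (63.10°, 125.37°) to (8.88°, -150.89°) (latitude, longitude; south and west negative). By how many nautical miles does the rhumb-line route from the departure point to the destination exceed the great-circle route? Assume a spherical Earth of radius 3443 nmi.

Great circle: cos σ = sin φ₁ sin φ₂ + cos φ₁ cos φ₂ cos Δλ,  σ = 1.3833 rad → d_gc = 4762.68 nmi
Rhumb line: Δψ = -1.2750, q = Δφ/Δψ = 0.7422, d_rh = R√(Δφ²+q²Δλ²) = 4956.23 nmi
Excess = 4956.23 − 4762.68 = 193.55 ≈ 194 nmi

194 nmi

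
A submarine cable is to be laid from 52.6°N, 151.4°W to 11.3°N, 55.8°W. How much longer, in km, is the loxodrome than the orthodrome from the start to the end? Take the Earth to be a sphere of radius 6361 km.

Great circle: cos σ = sin φ₁ sin φ₂ + cos φ₁ cos φ₂ cos Δλ,  σ = 1.4731 rad → d_gc = 9370.4 km
Rhumb line: Δψ = -0.8848, q = Δφ/Δψ = 0.8147, d_rh = R√(Δφ²+q²Δλ²) = 9787.3 km
Excess = 9787.3 − 9370.4 = 416.9 ≈ 417 km

417 km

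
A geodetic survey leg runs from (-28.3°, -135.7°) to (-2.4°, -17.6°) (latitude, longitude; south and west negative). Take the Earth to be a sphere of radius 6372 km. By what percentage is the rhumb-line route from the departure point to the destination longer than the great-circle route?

Great circle: σ = 1.9763 rad → d_gc = Rσ = 12593.1 km
Rhumb: Δφ = +0.4520, Δλ = +2.0612, Δψ = +0.4734, q = Δφ/Δψ = 0.9548 → d_rh = R√(Δφ²+q²Δλ²) = 12867.3 km
Excess = (12867.3 − 12593.1) / 12593.1 = 274.2 / 12593.1 = 2.18% ≈ 2.2%

2.2%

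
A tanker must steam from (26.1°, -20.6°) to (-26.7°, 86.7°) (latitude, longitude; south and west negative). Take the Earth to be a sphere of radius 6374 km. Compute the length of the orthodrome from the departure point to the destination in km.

12890 km

cos σ = sin φ₁ sin φ₂ + cos φ₁ cos φ₂ cos Δλ
      = sin(26.10°)sin(-26.70°) + cos(26.10°)cos(-26.70°)cos(107.30°) = -0.4362
σ = 115.865° → d = Rσ = 6374·2.02222 = 12890 km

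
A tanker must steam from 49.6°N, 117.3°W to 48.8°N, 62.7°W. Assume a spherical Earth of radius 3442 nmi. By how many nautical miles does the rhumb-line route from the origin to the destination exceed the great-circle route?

Great circle: cos σ = sin φ₁ sin φ₂ + cos φ₁ cos φ₂ cos Δλ,  σ = 0.6089 rad → d_gc = 2095.7 nmi
Rhumb line: Δψ = -0.0214, q = Δφ/Δψ = 0.6534, d_rh = R√(Δφ²+q²Δλ²) = 2143.7 nmi
Excess = 2143.7 − 2095.7 = 48.0 ≈ 48 nmi

48 nmi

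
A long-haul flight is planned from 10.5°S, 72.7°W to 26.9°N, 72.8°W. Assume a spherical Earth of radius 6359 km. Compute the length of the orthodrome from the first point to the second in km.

Haversine: a = sin²(Δφ/2)+cos φ₁ cos φ₂ sin²(Δλ/2) = 0.10279;  σ = 2·atan2(√a,√(1−a))
σ = 37.400° → d = Rσ = 6359·0.65276 = 4151 km

4151 km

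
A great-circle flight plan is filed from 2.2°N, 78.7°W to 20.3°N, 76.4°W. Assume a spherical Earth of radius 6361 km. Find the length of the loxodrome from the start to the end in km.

2025 km

Rhumb course C = atan2(Δλ, Δψ) with Δψ = ln[tan(π/4+φ₂/2)/tan(π/4+φ₁/2)] = +0.3235, Δλ = +0.0401 → C = 7.07°
d = R·|Δφ| / |cos C| = 6361·0.31590 / 0.99239 = 2025 km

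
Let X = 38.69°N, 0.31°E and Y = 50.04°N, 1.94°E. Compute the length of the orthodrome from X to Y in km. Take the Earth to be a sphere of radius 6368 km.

1268 km

Haversine: a = sin²(Δφ/2)+cos φ₁ cos φ₂ sin²(Δλ/2) = 0.00988;  σ = 2·atan2(√a,√(1−a))
σ = 11.409° → d = Rσ = 6368·0.19912 = 1268 km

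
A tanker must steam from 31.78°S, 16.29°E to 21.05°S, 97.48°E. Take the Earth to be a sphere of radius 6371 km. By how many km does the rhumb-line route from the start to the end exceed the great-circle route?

161 km

Great circle: cos σ = sin φ₁ sin φ₂ + cos φ₁ cos φ₂ cos Δλ,  σ = 1.2549 rad → d_gc = 7994.927 km
Rhumb line: Δψ = +0.2096, q = Δφ/Δψ = 0.8936, d_rh = R√(Δφ²+q²Δλ²) = 8155.430 km
Excess = 8155.430 − 7994.927 = 160.503 ≈ 161 km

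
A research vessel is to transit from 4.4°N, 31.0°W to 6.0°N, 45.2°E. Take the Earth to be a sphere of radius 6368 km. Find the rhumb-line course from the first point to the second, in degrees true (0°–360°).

Δψ = ln[tan(π/4+φ₂/2)/tan(π/4+φ₁/2)] = +0.0280
Δλ = +1.3299 rad (taken the short way round)
course = atan2(Δλ, Δψ) = 88.79°

88.8°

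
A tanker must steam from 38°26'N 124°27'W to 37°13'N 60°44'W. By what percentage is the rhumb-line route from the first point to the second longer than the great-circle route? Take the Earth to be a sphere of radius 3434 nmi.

Great circle: σ = 0.8603 rad → d_gc = Rσ = 2954.3 nmi
Rhumb: Δφ = -0.0212, Δλ = +1.1121, Δψ = -0.0269, q = Δφ/Δψ = 0.7899 → d_rh = R√(Δφ²+q²Δλ²) = 3017.2 nmi
Excess = (3017.2 − 2954.3) / 2954.3 = 62.9 / 2954.3 = 2.13% ≈ 2.1%

2.1%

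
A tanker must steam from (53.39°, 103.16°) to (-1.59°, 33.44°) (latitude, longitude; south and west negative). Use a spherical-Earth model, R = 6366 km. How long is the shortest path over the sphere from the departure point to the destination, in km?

8819 km

cos σ = sin φ₁ sin φ₂ + cos φ₁ cos φ₂ cos Δλ
      = sin(53.39°)sin(-1.59°) + cos(53.39°)cos(-1.59°)cos(-69.72°) = 0.1844
σ = 79.377° → d = Rσ = 6366·1.38538 = 8819 km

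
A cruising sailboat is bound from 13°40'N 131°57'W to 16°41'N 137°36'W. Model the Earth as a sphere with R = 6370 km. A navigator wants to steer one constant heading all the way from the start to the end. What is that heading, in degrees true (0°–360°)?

299.0°

Δψ = ln[tan(π/4+φ₂/2)/tan(π/4+φ₁/2)] = +0.0546
Δλ = -0.0986 rad (taken the short way round)
course = atan2(Δλ, Δψ) = 298.96°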